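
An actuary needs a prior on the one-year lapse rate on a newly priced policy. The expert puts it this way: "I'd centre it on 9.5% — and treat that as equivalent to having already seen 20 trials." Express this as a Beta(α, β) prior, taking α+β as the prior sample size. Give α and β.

Under the effective-sample-size interpretation, Beta(α, β) has prior mean α/(α+β) and prior sample size α+β.
So α+β = 20 and α/(α+β) = 0.095, giving α = 0.095·20 = 1.9 and β = 20 − 1.9 = 18.1.

α = 1.9, β = 18.1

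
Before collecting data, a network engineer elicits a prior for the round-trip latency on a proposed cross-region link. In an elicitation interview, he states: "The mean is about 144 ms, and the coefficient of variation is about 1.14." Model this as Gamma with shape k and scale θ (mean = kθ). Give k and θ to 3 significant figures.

For Gamma(k, scale θ): mean = kθ, variance = kθ², so CV = 1/√k.
CV = 1.14, hence k = 1/CV² = 0.769.
Then θ = mean/k = 144/0.769 = 187.

k ≈ 0.769, θ ≈ 187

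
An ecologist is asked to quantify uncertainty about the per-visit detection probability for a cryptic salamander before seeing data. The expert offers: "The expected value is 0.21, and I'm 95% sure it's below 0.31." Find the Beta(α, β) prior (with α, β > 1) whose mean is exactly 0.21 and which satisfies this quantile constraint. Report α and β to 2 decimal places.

α ≈ 10.53, β ≈ 39.60

With mean 0.21 fixed, write α = 0.21s, β = 0.79s where s = α+β.
Need P(θ < 0.31) = 0.95 under Beta(0.21s, 0.79s). Normal approximation: (q−m)/√(m(1−m)/s) ≈ z_{0.95} = 1.64, so s ≈ 0.21·0.79·(1.64)²/(0.31−0.21)² = 44.9.
At s = 44.9: P(θ<0.31) ≈ 0.941. Adjusting to match 0.95 gives s ≈ 50.13.
So α = 0.21·50.13 ≈ 10.53, β = 0.79·50.13 ≈ 39.60.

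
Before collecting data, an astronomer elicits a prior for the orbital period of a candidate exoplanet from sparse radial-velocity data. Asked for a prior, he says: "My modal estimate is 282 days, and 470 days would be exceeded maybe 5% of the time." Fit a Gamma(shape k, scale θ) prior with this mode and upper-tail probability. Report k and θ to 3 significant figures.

k ≈ 11.7, θ ≈ 26.3

Gamma(k,θ) with k>1 has mode (k−1)θ, so θ = 282/(k−1).
Need P(X < 470) = 0.95 with θ tied to k this way. Start at k = 2, θ = 282: P(X<470) ≈ 0.496.
Too low — raise k to concentrate. Iterating converges to k ≈ 11.7.
Then θ = 282/(11.7−1) ≈ 26.3.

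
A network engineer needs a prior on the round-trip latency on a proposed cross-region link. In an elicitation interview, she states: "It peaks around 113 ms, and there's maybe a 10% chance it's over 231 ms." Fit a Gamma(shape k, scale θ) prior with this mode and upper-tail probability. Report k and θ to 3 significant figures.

Gamma(k,θ) with k>1 has mode (k−1)θ, so θ = 113/(k−1).
Need P(X < 231) = 0.9 with θ tied to k this way. Start at k = 2, θ = 113: P(X<231) ≈ 0.606.
Too low — raise k to concentrate. Iterating converges to k ≈ 4.75.
Then θ = 113/(4.75−1) ≈ 30.1.

k ≈ 4.75, θ ≈ 30.1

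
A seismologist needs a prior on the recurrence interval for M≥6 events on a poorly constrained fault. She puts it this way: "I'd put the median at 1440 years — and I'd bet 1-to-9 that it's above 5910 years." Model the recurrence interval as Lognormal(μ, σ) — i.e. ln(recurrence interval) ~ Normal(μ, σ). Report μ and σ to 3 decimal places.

If T ~ Lognormal(μ,σ) then ln T ~ Normal(μ,σ), so the p-quantile of ln T is μ + z_p·σ.
ln(1440) = 7.272 and ln(5910) = 8.684; z_{0.5} = 0, z_{0.9} = 1.282.
σ = (8.684 − 7.272)/(1.282 − (0)) = 1.102.
μ = 7.272 − (0)·1.102 = 7.272.

μ ≈ 7.272, σ ≈ 1.102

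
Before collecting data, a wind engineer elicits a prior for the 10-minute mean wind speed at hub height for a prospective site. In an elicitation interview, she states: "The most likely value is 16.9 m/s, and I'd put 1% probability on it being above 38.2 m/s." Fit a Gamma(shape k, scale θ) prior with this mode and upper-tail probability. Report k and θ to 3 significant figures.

Gamma(k,θ) with k>1 has mode (k−1)θ, so θ = 16.9/(k−1).
Need P(X < 38.2) = 0.99 with θ tied to k this way. Start at k = 2, θ = 16.9: P(X<38.2) ≈ 0.660.
Too low — raise k to concentrate. Iterating converges to k ≈ 8.21.
Then θ = 16.9/(8.21−1) ≈ 2.34.

k ≈ 8.21, θ ≈ 2.34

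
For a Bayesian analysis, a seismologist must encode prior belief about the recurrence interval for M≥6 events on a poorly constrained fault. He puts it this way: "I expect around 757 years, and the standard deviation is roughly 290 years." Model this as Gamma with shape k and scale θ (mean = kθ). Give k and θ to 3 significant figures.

k ≈ 6.81, θ ≈ 111

For Gamma(k, scale θ): mean = kθ, variance = kθ², so CV = 1/√k.
CV = SD/mean = 290/757 = 0.3831, hence k = 1/CV² = 6.81.
Then θ = mean/k = 757/6.81 = 111.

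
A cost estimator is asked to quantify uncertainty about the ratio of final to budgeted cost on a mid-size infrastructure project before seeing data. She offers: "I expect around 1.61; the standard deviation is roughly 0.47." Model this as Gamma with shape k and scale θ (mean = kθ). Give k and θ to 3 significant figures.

k ≈ 11.7, θ ≈ 0.137

For Gamma(k, scale θ): mean = kθ, variance = kθ², so CV = 1/√k.
CV = SD/mean = 0.47/1.61 = 0.2919, hence k = 1/CV² = 11.7.
Then θ = mean/k = 1.61/11.7 = 0.137.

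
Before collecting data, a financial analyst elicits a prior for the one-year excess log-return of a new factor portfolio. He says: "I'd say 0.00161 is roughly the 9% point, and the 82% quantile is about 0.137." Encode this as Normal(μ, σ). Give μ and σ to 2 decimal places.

For Normal(μ,σ), the p-quantile is μ + z_p·σ. Here z_{0.09} = -1.341, z_{0.82} = 0.9154.
So 0.00161 = μ − 1.341σ and 0.137 = μ + 0.9154σ.
Subtracting: σ = (0.137 − 0.00161)/(0.9154 − (-1.341)) = 0.06.
Then μ = 0.00161 − (-1.341)·0.06 = 0.08.

μ = 0.08, σ = 0.06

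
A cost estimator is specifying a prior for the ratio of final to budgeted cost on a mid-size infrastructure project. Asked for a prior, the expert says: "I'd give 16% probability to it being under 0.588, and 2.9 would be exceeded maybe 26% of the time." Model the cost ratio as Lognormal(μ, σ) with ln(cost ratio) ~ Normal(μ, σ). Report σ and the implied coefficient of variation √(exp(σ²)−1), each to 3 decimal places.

σ ≈ 0.974, CV ≈ 1.259

If T ~ Lognormal(μ,σ) then ln T ~ Normal(μ,σ), so the p-quantile of ln T is μ + z_p·σ.
ln(0.588) = -0.531 and ln(2.9) = 1.065; z_{0.16} = -0.9945, z_{0.74} = 0.6433.
σ = (1.065 − -0.531)/(0.6433 − (-0.9945)) = 0.974.
μ = -0.531 − (-0.9945)·0.974 = 0.438.
CV = √(exp(σ²)−1) = √(exp(0.9493)−1) = 1.259.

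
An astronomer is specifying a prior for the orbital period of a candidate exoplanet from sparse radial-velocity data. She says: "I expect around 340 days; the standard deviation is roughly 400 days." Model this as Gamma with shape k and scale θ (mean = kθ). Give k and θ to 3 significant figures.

k ≈ 0.722, θ ≈ 471

For Gamma(k, scale θ): mean = kθ, variance = kθ², so CV = 1/√k.
CV = SD/mean = 400/340 = 1.176, hence k = 1/CV² = 0.722.
Then θ = mean/k = 340/0.722 = 471.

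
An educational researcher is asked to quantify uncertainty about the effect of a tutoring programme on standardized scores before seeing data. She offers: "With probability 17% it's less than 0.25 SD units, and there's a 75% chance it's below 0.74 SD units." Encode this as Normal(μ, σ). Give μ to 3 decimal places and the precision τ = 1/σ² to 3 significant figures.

For Normal(μ,σ), the p-quantile is μ + z_p·σ. Here z_{0.17} = -0.9542, z_{0.75} = 0.6745.
So 0.25 = μ − 0.9542σ and 0.74 = μ + 0.6745σ.
Subtracting: σ = (0.74 − 0.25)/(0.6745 − (-0.9542)) = 0.301.
Then μ = 0.25 − (-0.9542)·0.301 = 0.537.
Precision τ = 1/σ² = 1/0.3009² = 11.

μ = 0.537, τ = 11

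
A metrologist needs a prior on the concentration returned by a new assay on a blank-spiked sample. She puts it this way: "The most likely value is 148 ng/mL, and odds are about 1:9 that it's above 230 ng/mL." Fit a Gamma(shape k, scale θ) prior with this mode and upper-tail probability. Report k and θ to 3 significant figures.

Gamma(k,θ) with k>1 has mode (k−1)θ, so θ = 148/(k−1).
Need P(X < 230) = 0.9 with θ tied to k this way. Start at k = 2, θ = 148: P(X<230) ≈ 0.460.
Too low — raise k to concentrate. Iterating converges to k ≈ 10.6.
Then θ = 148/(10.6−1) ≈ 15.4.

k ≈ 10.6, θ ≈ 15.4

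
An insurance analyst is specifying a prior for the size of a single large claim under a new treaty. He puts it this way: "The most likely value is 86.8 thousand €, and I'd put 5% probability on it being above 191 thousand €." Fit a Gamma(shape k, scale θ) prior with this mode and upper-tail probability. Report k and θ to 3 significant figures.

k ≈ 5.42, θ ≈ 19.6

Gamma(k,θ) with k>1 has mode (k−1)θ, so θ = 86.8/(k−1).
Need P(X < 191) = 0.95 with θ tied to k this way. Start at k = 2, θ = 86.8: P(X<191) ≈ 0.646.
Too low — raise k to concentrate. Iterating converges to k ≈ 5.42.
Then θ = 86.8/(5.42−1) ≈ 19.6.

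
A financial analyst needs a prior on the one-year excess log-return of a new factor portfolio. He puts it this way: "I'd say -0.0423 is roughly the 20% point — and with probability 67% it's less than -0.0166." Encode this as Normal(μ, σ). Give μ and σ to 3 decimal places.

For Normal(μ,σ), the p-quantile is μ + z_p·σ. Here z_{0.2} = -0.8416, z_{0.67} = 0.4399.
So -0.0423 = μ − 0.8416σ and -0.0166 = μ + 0.4399σ.
Subtracting: σ = (-0.0166 − -0.0423)/(0.4399 − (-0.8416)) = 0.020.
Then μ = -0.0423 − (-0.8416)·0.020 = -0.025.

μ = -0.025, σ = 0.020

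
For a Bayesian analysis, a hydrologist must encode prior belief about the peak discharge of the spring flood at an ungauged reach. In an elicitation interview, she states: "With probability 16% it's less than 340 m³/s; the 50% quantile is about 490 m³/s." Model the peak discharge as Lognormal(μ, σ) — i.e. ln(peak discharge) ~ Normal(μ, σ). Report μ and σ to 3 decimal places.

If T ~ Lognormal(μ,σ) then ln T ~ Normal(μ,σ), so the p-quantile of ln T is μ + z_p·σ.
ln(340) = 5.829 and ln(490) = 6.194; z_{0.16} = -0.9945, z_{0.5} = 0.
σ = (6.194 − 5.829)/(0 − (-0.9945)) = 0.367.
μ = 5.829 − (-0.9945)·0.367 = 6.194.

μ ≈ 6.194, σ ≈ 0.367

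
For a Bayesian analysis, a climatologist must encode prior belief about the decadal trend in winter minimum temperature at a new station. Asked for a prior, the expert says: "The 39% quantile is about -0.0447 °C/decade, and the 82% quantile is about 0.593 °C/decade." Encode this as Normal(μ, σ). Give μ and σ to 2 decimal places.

μ = 0.10, σ = 0.53

The p-quantile of Normal(μ,σ) is μ + z_p·σ, with z_{0.39} = -0.2793 and z_{0.82} = 0.9154.
Eliminate σ: μ = (z₂·x₁ − z₁·x₂)/(z₂ − z₁) = (0.9154·-0.0447 − (-0.2793)·0.593)/1.195 = 0.10.
Then σ = (x₂ − x₁)/(z₂ − z₁) = (0.593 − -0.0447)/1.195 = 0.53.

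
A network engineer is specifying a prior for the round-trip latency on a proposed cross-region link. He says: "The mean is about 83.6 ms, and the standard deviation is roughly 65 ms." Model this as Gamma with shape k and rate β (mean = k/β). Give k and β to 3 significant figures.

For Gamma(k, rate β): mean = k/β, variance = k/β², so CV = 1/√k.
CV = SD/mean = 65/83.6 = 0.7775, hence k = 1/CV² = 1.65.
Then β = k/mean = 1.65/83.6 = 0.0198.

k ≈ 1.65, β ≈ 0.0198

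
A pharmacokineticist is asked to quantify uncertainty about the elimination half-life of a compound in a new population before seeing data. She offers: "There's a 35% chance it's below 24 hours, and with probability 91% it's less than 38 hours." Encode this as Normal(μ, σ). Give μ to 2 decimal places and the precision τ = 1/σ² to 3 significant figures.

μ = 27.13, τ = 0.0152

The p-quantile of Normal(μ,σ) is μ + z_p·σ, with z_{0.35} = -0.3853 and z_{0.91} = 1.341.
Eliminate σ: μ = (z₂·x₁ − z₁·x₂)/(z₂ − z₁) = (1.341·24 − (-0.3853)·38)/1.726 = 27.13.
Then σ = (x₂ − x₁)/(z₂ − z₁) = (38 − 24)/1.726 = 8.11.
Precision τ = 1/σ² = 1/8.111² = 0.0152.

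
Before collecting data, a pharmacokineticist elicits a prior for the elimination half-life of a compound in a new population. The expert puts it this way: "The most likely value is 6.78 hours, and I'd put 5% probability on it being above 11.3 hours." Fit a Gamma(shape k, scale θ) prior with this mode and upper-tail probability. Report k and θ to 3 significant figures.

Gamma(k,θ) with k>1 has mode (k−1)θ, so θ = 6.78/(k−1).
Need P(X < 11.3) = 0.95 with θ tied to k this way. Start at k = 2, θ = 6.78: P(X<11.3) ≈ 0.496.
Too low — raise k to concentrate. Iterating converges to k ≈ 11.7.
Then θ = 6.78/(11.7−1) ≈ 0.633.

k ≈ 11.7, θ ≈ 0.633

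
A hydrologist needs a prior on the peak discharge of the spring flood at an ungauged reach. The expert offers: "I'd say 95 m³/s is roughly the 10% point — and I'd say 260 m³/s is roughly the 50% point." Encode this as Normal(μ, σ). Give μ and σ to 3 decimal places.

μ = 260.000, σ = 128.750

The p-quantile of Normal(μ,σ) is μ + z_p·σ, with z_{0.1} = -1.282 and z_{0.5} = 0.
Eliminate σ: μ = (z₂·x₁ − z₁·x₂)/(z₂ − z₁) = (0·95 − (-1.282)·260)/1.282 = 260.000.
Then σ = (x₂ − x₁)/(z₂ − z₁) = (260 − 95)/1.282 = 128.750.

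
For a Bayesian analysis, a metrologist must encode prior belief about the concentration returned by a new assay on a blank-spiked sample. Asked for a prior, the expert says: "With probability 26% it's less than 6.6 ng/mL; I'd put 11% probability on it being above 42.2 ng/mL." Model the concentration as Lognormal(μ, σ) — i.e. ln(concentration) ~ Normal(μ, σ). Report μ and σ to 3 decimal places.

If T ~ Lognormal(μ,σ) then ln T ~ Normal(μ,σ), so the p-quantile of ln T is μ + z_p·σ.
ln(6.6) = 1.887 and ln(42.2) = 3.742; z_{0.26} = -0.6433, z_{0.89} = 1.227.
σ = (3.742 − 1.887)/(1.227 − (-0.6433)) = 0.992.
μ = 1.887 − (-0.6433)·0.992 = 2.525.

μ ≈ 2.525, σ ≈ 0.992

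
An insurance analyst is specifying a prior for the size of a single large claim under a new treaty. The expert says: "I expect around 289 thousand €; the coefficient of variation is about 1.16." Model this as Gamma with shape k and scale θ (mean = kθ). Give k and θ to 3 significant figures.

k ≈ 0.743, θ ≈ 389

For Gamma(k, scale θ): mean = kθ, variance = kθ², so CV = 1/√k.
CV = 1.16, hence k = 1/CV² = 0.743.
Then θ = mean/k = 289/0.743 = 389.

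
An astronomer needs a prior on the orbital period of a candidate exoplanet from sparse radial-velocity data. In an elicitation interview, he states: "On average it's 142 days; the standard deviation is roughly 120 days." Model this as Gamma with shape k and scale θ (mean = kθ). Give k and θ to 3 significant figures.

For Gamma(k, scale θ): mean = kθ, variance = kθ², so CV = 1/√k.
CV = SD/mean = 120/142 = 0.8451, hence k = 1/CV² = 1.4.
Then θ = mean/k = 142/1.4 = 101.

k ≈ 1.4, θ ≈ 101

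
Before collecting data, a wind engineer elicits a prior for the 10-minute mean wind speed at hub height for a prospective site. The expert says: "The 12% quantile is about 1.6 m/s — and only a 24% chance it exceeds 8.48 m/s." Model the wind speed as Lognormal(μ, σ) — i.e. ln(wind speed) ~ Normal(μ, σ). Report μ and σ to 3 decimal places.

If T ~ Lognormal(μ,σ) then ln T ~ Normal(μ,σ), so the p-quantile of ln T is μ + z_p·σ.
ln(1.6) = 0.47 and ln(8.48) = 2.138; z_{0.12} = -1.175, z_{0.76} = 0.7063.
σ = (2.138 − 0.47)/(0.7063 − (-1.175)) = 0.886.
μ = 0.47 − (-1.175)·0.886 = 1.512.

μ ≈ 1.512, σ ≈ 0.886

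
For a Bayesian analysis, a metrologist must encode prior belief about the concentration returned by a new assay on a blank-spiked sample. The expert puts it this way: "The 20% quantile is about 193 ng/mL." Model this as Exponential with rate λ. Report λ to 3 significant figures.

P(T < 193.0) = 1 − e^(−λ·193.0) = 0.2, so λ = −ln(1−0.2)/193.0 = −ln(0.8)/193.0 = 0.00116.

λ ≈ 0.00116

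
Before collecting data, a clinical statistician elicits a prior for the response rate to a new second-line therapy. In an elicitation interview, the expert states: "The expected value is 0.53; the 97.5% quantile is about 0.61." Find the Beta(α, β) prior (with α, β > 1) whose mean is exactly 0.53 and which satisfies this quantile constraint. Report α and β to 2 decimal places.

With mean 0.53 fixed, write α = 0.53s, β = 0.47s where s = α+β.
Need P(θ < 0.61) = 0.975 under Beta(0.53s, 0.47s). Normal approximation: (q−m)/√(m(1−m)/s) ≈ z_{0.975} = 1.96, so s ≈ 0.53·0.47·(1.96)²/(0.61−0.53)² = 149.5.
At s = 149.5: P(θ<0.61) ≈ 0.976. Adjusting to match 0.975 gives s ≈ 146.64.
So α = 0.53·146.64 ≈ 77.72, β = 0.47·146.64 ≈ 68.92.

α ≈ 77.72, β ≈ 68.92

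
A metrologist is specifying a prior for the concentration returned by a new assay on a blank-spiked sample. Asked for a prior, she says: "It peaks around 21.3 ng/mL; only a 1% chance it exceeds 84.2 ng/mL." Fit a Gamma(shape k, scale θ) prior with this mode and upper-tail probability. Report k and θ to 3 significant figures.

Gamma(k,θ) with k>1 has mode (k−1)θ, so θ = 21.3/(k−1).
Need P(X < 84.2) = 0.99 with θ tied to k this way. Start at k = 2, θ = 21.3: P(X<84.2) ≈ 0.905.
Too low — raise k to concentrate. Iterating converges to k ≈ 3.22.
Then θ = 21.3/(3.22−1) ≈ 9.6.

k ≈ 3.22, θ ≈ 9.6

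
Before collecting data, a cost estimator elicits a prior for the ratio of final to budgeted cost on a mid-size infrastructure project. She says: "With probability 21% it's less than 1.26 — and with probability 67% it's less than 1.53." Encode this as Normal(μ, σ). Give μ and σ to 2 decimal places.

μ = 1.43, σ = 0.22

For Normal(μ,σ), the p-quantile is μ + z_p·σ. Here z_{0.21} = -0.8064, z_{0.67} = 0.4399.
So 1.26 = μ − 0.8064σ and 1.53 = μ + 0.4399σ.
Subtracting: σ = (1.53 − 1.26)/(0.4399 − (-0.8064)) = 0.22.
Then μ = 1.26 − (-0.8064)·0.22 = 1.43.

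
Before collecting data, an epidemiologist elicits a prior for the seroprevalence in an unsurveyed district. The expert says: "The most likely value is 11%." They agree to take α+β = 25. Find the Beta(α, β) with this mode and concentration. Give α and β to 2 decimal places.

α = 3.53, β = 21.47

For α,β > 1 the Beta mode is (α−1)/(α+β−2). With α+β = 25, the mode is (α−1)/23.
Set (α−1)/23 = 0.11 → α = 1 + 0.11·23 = 3.53.
β = 25 − α = 21.47.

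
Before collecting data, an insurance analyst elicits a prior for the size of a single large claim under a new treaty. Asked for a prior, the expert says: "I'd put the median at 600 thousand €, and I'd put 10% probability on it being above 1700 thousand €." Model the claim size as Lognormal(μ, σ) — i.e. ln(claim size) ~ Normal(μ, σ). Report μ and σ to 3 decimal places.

If T ~ Lognormal(μ,σ) then ln T ~ Normal(μ,σ), so the p-quantile of ln T is μ + z_p·σ.
ln(600) = 6.397 and ln(1700) = 7.438; z_{0.5} = 0, z_{0.9} = 1.282.
σ = (7.438 − 6.397)/(1.282 − (0)) = 0.813.
μ = 6.397 − (0)·0.813 = 6.397.

μ ≈ 6.397, σ ≈ 0.813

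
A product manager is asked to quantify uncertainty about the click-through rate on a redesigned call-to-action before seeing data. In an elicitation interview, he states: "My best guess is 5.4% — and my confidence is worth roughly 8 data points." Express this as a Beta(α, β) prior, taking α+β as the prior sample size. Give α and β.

α = 0.432, β = 7.568

Under the effective-sample-size interpretation, Beta(α, β) has prior mean α/(α+β) and prior sample size α+β.
So α+β = 8 and α/(α+β) = 0.054, giving α = 0.054·8 = 0.432 and β = 8 − 0.432 = 7.568.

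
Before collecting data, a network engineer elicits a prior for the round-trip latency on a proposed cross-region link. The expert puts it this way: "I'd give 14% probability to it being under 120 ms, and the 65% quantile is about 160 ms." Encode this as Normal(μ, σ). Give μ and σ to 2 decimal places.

μ = 149.48, σ = 27.29

For Normal(μ,σ), the p-quantile is μ + z_p·σ. Here z_{0.14} = -1.08, z_{0.65} = 0.3853.
So 120 = μ − 1.08σ and 160 = μ + 0.3853σ.
Subtracting: σ = (160 − 120)/(0.3853 − (-1.08)) = 27.29.
Then μ = 120 − (-1.08)·27.29 = 149.48.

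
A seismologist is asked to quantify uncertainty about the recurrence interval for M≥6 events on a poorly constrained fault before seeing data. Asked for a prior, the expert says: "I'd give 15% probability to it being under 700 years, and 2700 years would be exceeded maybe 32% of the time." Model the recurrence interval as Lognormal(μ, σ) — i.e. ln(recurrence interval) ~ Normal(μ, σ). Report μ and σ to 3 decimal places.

μ ≈ 7.481, σ ≈ 0.897

If T ~ Lognormal(μ,σ) then ln T ~ Normal(μ,σ), so the p-quantile of ln T is μ + z_p·σ.
ln(700) = 6.551 and ln(2700) = 7.901; z_{0.15} = -1.036, z_{0.68} = 0.4677.
σ = (7.901 − 6.551)/(0.4677 − (-1.036)) = 0.897.
μ = 6.551 − (-1.036)·0.897 = 7.481.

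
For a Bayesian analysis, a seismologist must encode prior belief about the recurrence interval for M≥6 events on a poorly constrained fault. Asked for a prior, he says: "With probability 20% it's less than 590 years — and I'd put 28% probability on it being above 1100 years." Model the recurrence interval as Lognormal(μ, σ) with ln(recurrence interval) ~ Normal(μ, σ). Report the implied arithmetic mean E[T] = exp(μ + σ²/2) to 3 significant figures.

If T ~ Lognormal(μ,σ) then ln T ~ Normal(μ,σ), so the p-quantile of ln T is μ + z_p·σ.
ln(590) = 6.38 and ln(1100) = 7.003; z_{0.2} = -0.8416, z_{0.72} = 0.5828.
σ = (7.003 − 6.38)/(0.5828 − (-0.8416)) = 0.437.
μ = 6.38 − (-0.8416)·0.437 = 6.748.
E[T] = exp(μ + σ²/2) = exp(6.748 + 0.0956) = 938 years.

E[T] ≈ 938 years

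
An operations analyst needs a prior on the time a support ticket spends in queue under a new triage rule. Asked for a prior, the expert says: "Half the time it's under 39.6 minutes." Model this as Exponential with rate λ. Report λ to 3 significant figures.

Exponential median = ln 2 / λ, so λ = ln 2 / 39.6 = 0.0175.

λ ≈ 0.0175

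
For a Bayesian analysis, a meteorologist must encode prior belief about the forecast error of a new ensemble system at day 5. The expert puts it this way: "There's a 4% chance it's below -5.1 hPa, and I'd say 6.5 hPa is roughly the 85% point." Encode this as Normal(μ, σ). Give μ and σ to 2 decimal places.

μ = 2.19, σ = 4.16

For Normal(μ,σ), the p-quantile is μ + z_p·σ. Here z_{0.04} = -1.751, z_{0.85} = 1.036.
So -5.1 = μ − 1.751σ and 6.5 = μ + 1.036σ.
Subtracting: σ = (6.5 − -5.1)/(1.036 − (-1.751)) = 4.16.
Then μ = -5.1 − (-1.751)·4.16 = 2.19.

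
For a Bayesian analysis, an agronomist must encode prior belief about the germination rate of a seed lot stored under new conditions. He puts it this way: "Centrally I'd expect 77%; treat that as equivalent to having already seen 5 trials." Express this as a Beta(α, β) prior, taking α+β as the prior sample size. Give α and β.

α = 3.85, β = 1.15

Under the effective-sample-size interpretation, Beta(α, β) has prior mean α/(α+β) and prior sample size α+β.
So α+β = 5 and α/(α+β) = 0.77, giving α = 0.77·5 = 3.85 and β = 5 − 3.85 = 1.15.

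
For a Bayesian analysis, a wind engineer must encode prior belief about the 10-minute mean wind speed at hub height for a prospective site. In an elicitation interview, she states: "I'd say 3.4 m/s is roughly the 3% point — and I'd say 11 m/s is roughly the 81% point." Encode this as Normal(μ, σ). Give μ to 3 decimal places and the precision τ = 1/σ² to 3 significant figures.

The p-quantile of Normal(μ,σ) is μ + z_p·σ, with z_{0.03} = -1.881 and z_{0.81} = 0.8779.
Eliminate σ: μ = (z₂·x₁ − z₁·x₂)/(z₂ − z₁) = (0.8779·3.4 − (-1.881)·11)/2.759 = 8.581.
Then σ = (x₂ − x₁)/(z₂ − z₁) = (11 − 3.4)/2.759 = 2.755.
Precision τ = 1/σ² = 1/2.755² = 0.132.

μ = 8.581, τ = 0.132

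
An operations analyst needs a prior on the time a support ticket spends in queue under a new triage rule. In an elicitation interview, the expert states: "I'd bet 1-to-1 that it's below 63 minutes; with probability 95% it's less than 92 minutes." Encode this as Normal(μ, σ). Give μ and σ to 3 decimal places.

μ = 63.000, σ = 17.631

The p-quantile of Normal(μ,σ) is μ + z_p·σ, with z_{0.5} = 0 and z_{0.95} = 1.645.
Eliminate σ: μ = (z₂·x₁ − z₁·x₂)/(z₂ − z₁) = (1.645·63 − (0)·92)/1.645 = 63.000.
Then σ = (x₂ − x₁)/(z₂ − z₁) = (92 − 63)/1.645 = 17.631.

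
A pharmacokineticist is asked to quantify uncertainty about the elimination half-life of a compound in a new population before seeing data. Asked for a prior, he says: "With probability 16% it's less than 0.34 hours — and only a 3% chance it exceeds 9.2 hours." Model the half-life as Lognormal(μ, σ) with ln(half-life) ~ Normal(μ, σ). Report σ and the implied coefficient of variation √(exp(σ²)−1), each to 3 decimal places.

If T ~ Lognormal(μ,σ) then ln T ~ Normal(μ,σ), so the p-quantile of ln T is μ + z_p·σ.
ln(0.34) = -1.079 and ln(9.2) = 2.219; z_{0.16} = -0.9945, z_{0.97} = 1.881.
σ = (2.219 − -1.079)/(1.881 − (-0.9945)) = 1.147.
μ = -1.079 − (-0.9945)·1.147 = 0.062.
CV = √(exp(σ²)−1) = √(exp(1.3157)−1) = 1.651.

σ ≈ 1.147, CV ≈ 1.651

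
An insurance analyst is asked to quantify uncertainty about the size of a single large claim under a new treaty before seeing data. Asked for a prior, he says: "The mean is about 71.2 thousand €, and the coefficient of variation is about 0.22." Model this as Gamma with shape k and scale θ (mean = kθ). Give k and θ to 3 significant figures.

For Gamma(k, scale θ): mean = kθ, variance = kθ², so CV = 1/√k.
CV = 0.22, hence k = 1/CV² = 20.7.
Then θ = mean/k = 71.2/20.7 = 3.45.

k ≈ 20.7, θ ≈ 3.45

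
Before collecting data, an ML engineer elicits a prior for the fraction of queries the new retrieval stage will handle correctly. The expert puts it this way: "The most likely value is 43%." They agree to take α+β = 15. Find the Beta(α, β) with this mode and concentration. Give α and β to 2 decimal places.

For α,β > 1 the Beta mode is (α−1)/(α+β−2). With α+β = 15, the mode is (α−1)/13.
Set (α−1)/13 = 0.43 → α = 1 + 0.43·13 = 6.59.
β = 15 − α = 8.41.

α = 6.59, β = 8.41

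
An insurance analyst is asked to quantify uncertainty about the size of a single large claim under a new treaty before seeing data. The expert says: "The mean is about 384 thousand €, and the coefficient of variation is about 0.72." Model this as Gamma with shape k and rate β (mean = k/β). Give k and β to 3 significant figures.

For Gamma(k, rate β): mean = k/β, variance = k/β², so CV = 1/√k.
CV = 0.72, hence k = 1/CV² = 1.93.
Then β = k/mean = 1.93/384 = 0.00502.

k ≈ 1.93, β ≈ 0.00502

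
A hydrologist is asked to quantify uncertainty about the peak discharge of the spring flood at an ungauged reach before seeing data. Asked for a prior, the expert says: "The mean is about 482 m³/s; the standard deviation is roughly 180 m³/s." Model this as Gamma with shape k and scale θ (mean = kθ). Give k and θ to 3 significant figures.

For Gamma(k, scale θ): mean = kθ, variance = kθ², so CV = 1/√k.
CV = SD/mean = 180/482 = 0.3734, hence k = 1/CV² = 7.17.
Then θ = mean/k = 482/7.17 = 67.2.

k ≈ 7.17, θ ≈ 67.2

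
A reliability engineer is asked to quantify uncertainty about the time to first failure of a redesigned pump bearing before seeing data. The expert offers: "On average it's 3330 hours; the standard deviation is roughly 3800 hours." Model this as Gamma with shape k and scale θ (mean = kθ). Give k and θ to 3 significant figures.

For Gamma(k, scale θ): mean = kθ, variance = kθ², so CV = 1/√k.
CV = SD/mean = 3800/3330 = 1.141, hence k = 1/CV² = 0.768.
Then θ = mean/k = 3330/0.768 = 4340.

k ≈ 0.768, θ ≈ 4340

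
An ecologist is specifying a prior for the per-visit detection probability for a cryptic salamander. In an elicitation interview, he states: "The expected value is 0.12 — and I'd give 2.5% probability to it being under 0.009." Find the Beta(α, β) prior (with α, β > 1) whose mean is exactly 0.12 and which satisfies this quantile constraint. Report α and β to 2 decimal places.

α ≈ 1.46, β ≈ 10.69

With mean 0.12 fixed, write α = 0.12s, β = 0.88s where s = α+β.
Need P(θ < 0.009) = 0.025 under Beta(0.12s, 0.88s). Normal approximation: (q−m)/√(m(1−m)/s) ≈ z_{0.025} = -1.96, so s ≈ 0.12·0.88·(-1.96)²/(0.009−0.12)² = 32.9.
At s = 32.9: P(θ<0.009) ≈ 0.000. Adjusting to match 0.025 gives s ≈ 12.14.
So α = 0.12·12.14 ≈ 1.46, β = 0.88·12.14 ≈ 10.69.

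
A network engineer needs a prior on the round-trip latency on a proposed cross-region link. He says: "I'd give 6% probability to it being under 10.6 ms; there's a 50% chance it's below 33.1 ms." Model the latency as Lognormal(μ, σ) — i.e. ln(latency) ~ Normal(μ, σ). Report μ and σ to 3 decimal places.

μ ≈ 3.500, σ ≈ 0.732

If T ~ Lognormal(μ,σ) then ln T ~ Normal(μ,σ), so the p-quantile of ln T is μ + z_p·σ.
ln(10.6) = 2.361 and ln(33.1) = 3.5; z_{0.06} = -1.555, z_{0.5} = 0.
σ = (3.5 − 2.361)/(0 − (-1.555)) = 0.732.
μ = 2.361 − (-1.555)·0.732 = 3.500.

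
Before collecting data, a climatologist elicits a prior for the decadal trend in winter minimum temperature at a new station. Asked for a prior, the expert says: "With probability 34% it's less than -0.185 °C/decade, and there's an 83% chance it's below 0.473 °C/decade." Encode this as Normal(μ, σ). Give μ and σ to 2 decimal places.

For Normal(μ,σ), the p-quantile is μ + z_p·σ. Here z_{0.34} = -0.4125, z_{0.83} = 0.9542.
So -0.185 = μ − 0.4125σ and 0.473 = μ + 0.9542σ.
Subtracting: σ = (0.473 − -0.185)/(0.9542 − (-0.4125)) = 0.48.
Then μ = -0.185 − (-0.4125)·0.48 = 0.01.

μ = 0.01, σ = 0.48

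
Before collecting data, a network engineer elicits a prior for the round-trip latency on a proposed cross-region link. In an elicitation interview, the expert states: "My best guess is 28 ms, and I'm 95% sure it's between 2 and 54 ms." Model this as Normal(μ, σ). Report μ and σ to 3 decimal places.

μ = 28.000, σ = 13.266

A symmetric 95% interval runs μ ± z·σ with z = 1.96.
Half-width = 26, so σ = 26/1.96 = 13.266.
μ is the stated best guess, 28.000.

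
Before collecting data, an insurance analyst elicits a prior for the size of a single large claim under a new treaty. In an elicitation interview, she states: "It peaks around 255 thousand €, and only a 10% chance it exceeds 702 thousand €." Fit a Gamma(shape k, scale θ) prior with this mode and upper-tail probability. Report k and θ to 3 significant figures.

k ≈ 2.86, θ ≈ 137

Gamma(k,θ) with k>1 has mode (k−1)θ, so θ = 255/(k−1).
Need P(X < 702) = 0.9 with θ tied to k this way. Start at k = 2, θ = 255: P(X<702) ≈ 0.761.
Too low — raise k to concentrate. Iterating converges to k ≈ 2.86.
Then θ = 255/(2.86−1) ≈ 137.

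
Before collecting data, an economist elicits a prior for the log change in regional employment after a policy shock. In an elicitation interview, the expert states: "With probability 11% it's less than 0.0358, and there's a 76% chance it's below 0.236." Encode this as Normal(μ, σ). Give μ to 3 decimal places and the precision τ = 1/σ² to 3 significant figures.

μ = 0.163, τ = 93.2

For Normal(μ,σ), the p-quantile is μ + z_p·σ. Here z_{0.11} = -1.227, z_{0.76} = 0.7063.
So 0.0358 = μ − 1.227σ and 0.236 = μ + 0.7063σ.
Subtracting: σ = (0.236 − 0.0358)/(0.7063 − (-1.227)) = 0.104.
Then μ = 0.0358 − (-1.227)·0.104 = 0.163.
Precision τ = 1/σ² = 1/0.1036² = 93.2.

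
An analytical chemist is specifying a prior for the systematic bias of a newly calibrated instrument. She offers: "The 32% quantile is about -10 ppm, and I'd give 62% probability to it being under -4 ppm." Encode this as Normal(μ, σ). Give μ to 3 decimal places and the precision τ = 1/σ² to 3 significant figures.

For Normal(μ,σ), the p-quantile is μ + z_p·σ. Here z_{0.32} = -0.4677, z_{0.62} = 0.3055.
So -10 = μ − 0.4677σ and -4 = μ + 0.3055σ.
Subtracting: σ = (-4 − -10)/(0.3055 − (-0.4677)) = 7.760.
Then μ = -10 − (-0.4677)·7.760 = -6.371.
Precision τ = 1/σ² = 1/7.76² = 0.0166.

μ = -6.371, τ = 0.0166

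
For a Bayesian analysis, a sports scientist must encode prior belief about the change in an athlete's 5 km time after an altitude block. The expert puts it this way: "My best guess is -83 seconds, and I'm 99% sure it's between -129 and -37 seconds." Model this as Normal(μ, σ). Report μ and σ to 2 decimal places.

A symmetric 99% interval runs μ ± z·σ with z = 2.576.
Half-width = 46, so σ = 46/2.576 = 17.86.
μ is the stated best guess, -83.00.

μ = -83.00, σ = 17.86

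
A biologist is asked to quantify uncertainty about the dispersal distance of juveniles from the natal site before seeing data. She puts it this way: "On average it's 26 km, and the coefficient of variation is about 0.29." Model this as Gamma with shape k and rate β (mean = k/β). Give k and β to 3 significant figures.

k ≈ 11.9, β ≈ 0.457

For Gamma(k, rate β): mean = k/β, variance = k/β², so CV = 1/√k.
CV = 0.29, hence k = 1/CV² = 11.9.
Then β = k/mean = 11.9/26 = 0.457.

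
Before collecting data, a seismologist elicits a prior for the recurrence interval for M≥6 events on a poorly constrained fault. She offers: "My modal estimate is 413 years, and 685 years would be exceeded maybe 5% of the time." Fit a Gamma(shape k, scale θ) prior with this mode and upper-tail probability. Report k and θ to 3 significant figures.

Gamma(k,θ) with k>1 has mode (k−1)θ, so θ = 413/(k−1).
Need P(X < 685) = 0.95 with θ tied to k this way. Start at k = 2, θ = 413: P(X<685) ≈ 0.494.
Too low — raise k to concentrate. Iterating converges to k ≈ 11.9.
Then θ = 413/(11.9−1) ≈ 37.9.

k ≈ 11.9, θ ≈ 37.9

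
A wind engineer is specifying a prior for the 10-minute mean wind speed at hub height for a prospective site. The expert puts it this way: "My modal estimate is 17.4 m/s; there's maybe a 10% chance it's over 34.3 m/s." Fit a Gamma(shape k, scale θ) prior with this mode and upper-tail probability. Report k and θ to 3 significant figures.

Gamma(k,θ) with k>1 has mode (k−1)θ, so θ = 17.4/(k−1).
Need P(X < 34.3) = 0.9 with θ tied to k this way. Start at k = 2, θ = 17.4: P(X<34.3) ≈ 0.586.
Too low — raise k to concentrate. Iterating converges to k ≈ 5.16.
Then θ = 17.4/(5.16−1) ≈ 4.18.

k ≈ 5.16, θ ≈ 4.18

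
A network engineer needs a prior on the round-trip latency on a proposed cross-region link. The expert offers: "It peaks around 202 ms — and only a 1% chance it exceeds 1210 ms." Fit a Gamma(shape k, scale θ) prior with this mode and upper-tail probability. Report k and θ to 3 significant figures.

k ≈ 2.16, θ ≈ 175

Gamma(k,θ) with k>1 has mode (k−1)θ, so θ = 202/(k−1).
Need P(X < 1210) = 0.99 with θ tied to k this way. Start at k = 2, θ = 202: P(X<1210) ≈ 0.983.
Too low — raise k to concentrate. Iterating converges to k ≈ 2.16.
Then θ = 202/(2.16−1) ≈ 175.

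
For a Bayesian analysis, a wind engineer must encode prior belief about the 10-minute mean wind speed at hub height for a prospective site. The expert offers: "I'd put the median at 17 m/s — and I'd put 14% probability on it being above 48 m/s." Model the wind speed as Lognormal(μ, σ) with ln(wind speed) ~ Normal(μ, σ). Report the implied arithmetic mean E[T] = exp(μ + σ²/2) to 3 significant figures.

If T ~ Lognormal(μ,σ) then ln T ~ Normal(μ,σ), so the p-quantile of ln T is μ + z_p·σ.
ln(17) = 2.833 and ln(48) = 3.871; z_{0.5} = 0, z_{0.86} = 1.08.
σ = (3.871 − 2.833)/(1.08 − (0)) = 0.961.
μ = 2.833 − (0)·0.961 = 2.833.
E[T] = exp(μ + σ²/2) = exp(2.833 + 0.4616) = 27 m/s.

E[T] ≈ 27 m/s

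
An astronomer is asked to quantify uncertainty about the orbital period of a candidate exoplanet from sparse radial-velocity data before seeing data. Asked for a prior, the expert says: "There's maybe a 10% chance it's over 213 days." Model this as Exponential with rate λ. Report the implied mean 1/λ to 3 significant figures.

mean ≈ 92.5 days

P(T > 213.0) = e^(−λ·213.0) = 0.1, so λ = −ln(0.1)/213.0 = 0.0108.
Mean = 1/λ = 92.5 days.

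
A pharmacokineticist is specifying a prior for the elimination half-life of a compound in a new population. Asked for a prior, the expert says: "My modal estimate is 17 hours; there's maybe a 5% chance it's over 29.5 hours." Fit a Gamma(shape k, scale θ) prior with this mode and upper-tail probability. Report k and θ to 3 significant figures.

k ≈ 10.2, θ ≈ 1.85

Gamma(k,θ) with k>1 has mode (k−1)θ, so θ = 17/(k−1).
Need P(X < 29.5) = 0.95 with θ tied to k this way. Start at k = 2, θ = 17: P(X<29.5) ≈ 0.518.
Too low — raise k to concentrate. Iterating converges to k ≈ 10.2.
Then θ = 17/(10.2−1) ≈ 1.85.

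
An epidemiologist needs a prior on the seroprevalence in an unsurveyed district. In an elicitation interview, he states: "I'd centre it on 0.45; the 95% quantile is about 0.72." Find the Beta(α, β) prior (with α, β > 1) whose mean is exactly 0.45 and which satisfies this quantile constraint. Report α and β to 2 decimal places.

α ≈ 3.92, β ≈ 4.79

With mean 0.45 fixed, write α = 0.45s, β = 0.55s where s = α+β.
Need P(θ < 0.72) = 0.95 under Beta(0.45s, 0.55s). Normal approximation: (q−m)/√(m(1−m)/s) ≈ z_{0.95} = 1.64, so s ≈ 0.45·0.55·(1.64)²/(0.72−0.45)² = 9.2.
At s = 9.2: P(θ<0.72) ≈ 0.955. Adjusting to match 0.95 gives s ≈ 8.71.
So α = 0.45·8.71 ≈ 3.92, β = 0.55·8.71 ≈ 4.79.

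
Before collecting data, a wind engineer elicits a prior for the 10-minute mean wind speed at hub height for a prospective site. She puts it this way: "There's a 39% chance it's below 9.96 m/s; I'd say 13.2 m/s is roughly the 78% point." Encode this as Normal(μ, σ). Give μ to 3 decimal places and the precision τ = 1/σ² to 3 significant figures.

μ = 10.821, τ = 0.105

The p-quantile of Normal(μ,σ) is μ + z_p·σ, with z_{0.39} = -0.2793 and z_{0.78} = 0.7722.
Eliminate σ: μ = (z₂·x₁ − z₁·x₂)/(z₂ − z₁) = (0.7722·9.96 − (-0.2793)·13.2)/1.052 = 10.821.
Then σ = (x₂ − x₁)/(z₂ − z₁) = (13.2 − 9.96)/1.052 = 3.081.
Precision τ = 1/σ² = 1/3.081² = 0.105.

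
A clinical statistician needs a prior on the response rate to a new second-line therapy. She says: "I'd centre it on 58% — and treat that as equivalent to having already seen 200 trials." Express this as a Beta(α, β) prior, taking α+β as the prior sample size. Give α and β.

α = 116, β = 84

Under the effective-sample-size interpretation, Beta(α, β) has prior mean α/(α+β) and prior sample size α+β.
So α+β = 200 and α/(α+β) = 0.58, giving α = 0.58·200 = 116 and β = 200 − 116 = 84.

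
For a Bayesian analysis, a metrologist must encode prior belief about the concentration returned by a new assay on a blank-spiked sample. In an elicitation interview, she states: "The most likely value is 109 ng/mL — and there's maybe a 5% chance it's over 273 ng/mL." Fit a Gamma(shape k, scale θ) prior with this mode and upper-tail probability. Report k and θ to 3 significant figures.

k ≈ 4.22, θ ≈ 33.8

Gamma(k,θ) with k>1 has mode (k−1)θ, so θ = 109/(k−1).
Need P(X < 273) = 0.95 with θ tied to k this way. Start at k = 2, θ = 109: P(X<273) ≈ 0.714.
Too low — raise k to concentrate. Iterating converges to k ≈ 4.22.
Then θ = 109/(4.22−1) ≈ 33.8.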